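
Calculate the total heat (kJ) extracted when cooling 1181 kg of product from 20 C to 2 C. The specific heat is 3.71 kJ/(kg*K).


dT = 20 - (2) = 18 K
Q = m * cp * dT = 1181 * 3.71 * 18
Q = 78867 kJ

78867


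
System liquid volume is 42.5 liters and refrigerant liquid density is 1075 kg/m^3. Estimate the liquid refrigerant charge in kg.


Charge = V * rho / 1000
Charge = 42.5 * 1075 / 1000
Charge = 45.69 kg

45.69


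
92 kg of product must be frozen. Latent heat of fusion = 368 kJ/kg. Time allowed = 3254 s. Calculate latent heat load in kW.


Q_lat = m * h_fg / t
Q_lat = 92 * 368 / 3254
Q_lat = 10.4 kW

10.4


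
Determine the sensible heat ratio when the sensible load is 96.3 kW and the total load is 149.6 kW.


SHR = Q_sensible / Q_total
SHR = 96.3 / 149.6
SHR = 0.644

0.644


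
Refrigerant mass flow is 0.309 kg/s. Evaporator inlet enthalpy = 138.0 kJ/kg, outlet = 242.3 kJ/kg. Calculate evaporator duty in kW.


dh = 242.3 - 138.0 = 104.3 kJ/kg
Q_evap = m_dot * dh = 0.309 * 104.3
Q_evap = 32.23 kW

32.23


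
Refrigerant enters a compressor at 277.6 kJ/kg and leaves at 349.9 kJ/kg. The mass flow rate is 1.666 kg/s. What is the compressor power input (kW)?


dh = 349.9 - 277.6 = 72.3 kJ/kg
W = m_dot * dh = 1.666 * 72.3 = 120.45 kW

120.45


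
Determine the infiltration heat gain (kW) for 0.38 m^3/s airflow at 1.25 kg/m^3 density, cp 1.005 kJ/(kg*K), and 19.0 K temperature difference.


Q = V_dot * rho * cp * dT
Q = 0.38 * 1.25 * 1.005 * 19.0
Q = 9.07 kW

9.07


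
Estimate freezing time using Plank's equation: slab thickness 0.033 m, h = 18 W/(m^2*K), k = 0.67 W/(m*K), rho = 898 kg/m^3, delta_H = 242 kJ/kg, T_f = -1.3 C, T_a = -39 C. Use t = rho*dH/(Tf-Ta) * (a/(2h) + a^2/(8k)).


dT = -1.3 - (-39) = 37.7 K
term1 = a/(2h) = 0.033/(2*18) = 0.0009166666667
term2 = a^2/(8k) = 0.033^2/(8*0.67) = 0.0002031716418
t = rho*dH*1000/dT * (term1 + term2)
t = 898*242*1000/37.7 * (0.0009166666667 + 0.0002031716418)
t = 6455 s

6455


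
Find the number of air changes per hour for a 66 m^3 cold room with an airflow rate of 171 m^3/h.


ACH = flow / volume
ACH = 171 / 66
ACH = 2.591

2.591


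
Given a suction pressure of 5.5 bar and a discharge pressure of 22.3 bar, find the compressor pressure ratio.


PR = P_high / P_low
PR = 22.3 / 5.5
PR = 4.055

4.055


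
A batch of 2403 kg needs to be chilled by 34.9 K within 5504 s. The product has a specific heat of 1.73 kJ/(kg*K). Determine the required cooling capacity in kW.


Q = m * cp * dT / t
Q = 2403 * 1.73 * 34.9 / 5504
Q = 26.36 kW

26.36


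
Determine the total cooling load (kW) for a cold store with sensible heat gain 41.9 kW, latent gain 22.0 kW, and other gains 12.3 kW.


Q_total = Q_s + Q_l + Q_misc
Q_total = 41.9 + 22.0 + 12.3
Q_total = 76.2 kW

76.2


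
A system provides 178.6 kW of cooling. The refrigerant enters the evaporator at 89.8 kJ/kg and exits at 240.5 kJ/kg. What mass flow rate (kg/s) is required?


dh = 240.5 - 89.8 = 150.7 kJ/kg
m_dot = Q / dh = 178.6 / 150.7 = 1.1851 kg/s

1.1851


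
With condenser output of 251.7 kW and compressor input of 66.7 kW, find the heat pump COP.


COP_hp = Q_cond / W
COP_hp = 251.7 / 66.7
COP_hp = 3.774

3.774


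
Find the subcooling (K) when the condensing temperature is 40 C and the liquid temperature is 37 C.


Subcooling = T_cond - T_liquid
Subcooling = 40 - 37
Subcooling = 3 K

3


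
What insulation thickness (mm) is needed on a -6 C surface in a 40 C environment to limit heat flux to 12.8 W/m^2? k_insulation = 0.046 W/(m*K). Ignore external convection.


dT = 40 - (-6) = 46 K
thickness = k * dT / q_max * 1000
thickness = 0.046 * 46 / 12.8 * 1000
thickness = 165.3 mm

165.3


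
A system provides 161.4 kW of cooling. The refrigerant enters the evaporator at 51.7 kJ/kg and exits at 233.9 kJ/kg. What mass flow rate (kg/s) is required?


dh = 233.9 - 51.7 = 182.2 kJ/kg
m_dot = Q / dh = 161.4 / 182.2 = 0.8858 kg/s

0.8858


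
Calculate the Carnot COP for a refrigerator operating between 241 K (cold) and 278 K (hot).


dT = 278 - 241 = 37 K
COP_carnot = T_cold / dT = 241 / 37
COP_carnot = 6.514

6.514


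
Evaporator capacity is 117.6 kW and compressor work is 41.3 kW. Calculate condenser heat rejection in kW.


Q_cond = Q_evap + W
Q_cond = 117.6 + 41.3
Q_cond = 158.9 kW

158.9


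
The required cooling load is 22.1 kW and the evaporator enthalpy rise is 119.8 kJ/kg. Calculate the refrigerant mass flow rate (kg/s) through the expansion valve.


m_dot = Q / dh
m_dot = 22.1 / 119.8
m_dot = 0.1845 kg/s

0.1845


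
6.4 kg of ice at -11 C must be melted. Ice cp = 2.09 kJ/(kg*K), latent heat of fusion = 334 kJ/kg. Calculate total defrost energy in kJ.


Sensible heat = cp * dT = 2.09 * 11 = 22.99 kJ/kg
Total per kg = 22.99 + 334 = 356.99 kJ/kg
Q = m * total = 6.4 * 356.99
Q = 2284.7 kJ

2284.7


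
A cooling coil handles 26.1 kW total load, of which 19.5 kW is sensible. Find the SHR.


SHR = Q_sensible / Q_total
SHR = 19.5 / 26.1
SHR = 0.747

0.747


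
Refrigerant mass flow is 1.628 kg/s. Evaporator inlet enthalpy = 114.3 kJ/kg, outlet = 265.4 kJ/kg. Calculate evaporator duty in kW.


dh = 265.4 - 114.3 = 151.1 kJ/kg
Q_evap = m_dot * dh = 1.628 * 151.1
Q_evap = 245.99 kW

245.99


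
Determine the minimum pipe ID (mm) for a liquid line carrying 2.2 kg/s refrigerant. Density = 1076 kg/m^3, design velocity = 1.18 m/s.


A = m_dot / (rho * v) = 2.2 / (1076 * 1.18) = 0.001732720055 m^2
d = sqrt(4*A/pi) * 1000
d = 47.0 mm

47.0


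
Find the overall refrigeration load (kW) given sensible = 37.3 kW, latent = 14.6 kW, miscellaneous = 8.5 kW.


Q_total = Q_s + Q_l + Q_misc
Q_total = 37.3 + 14.6 + 8.5
Q_total = 60.4 kW

60.4


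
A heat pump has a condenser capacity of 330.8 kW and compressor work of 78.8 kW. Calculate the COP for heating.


COP_hp = Q_cond / W
COP_hp = 330.8 / 78.8
COP_hp = 4.198

4.198


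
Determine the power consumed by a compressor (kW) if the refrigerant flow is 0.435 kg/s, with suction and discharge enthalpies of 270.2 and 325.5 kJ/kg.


dh = 325.5 - 270.2 = 55.3 kJ/kg
W = m_dot * dh = 0.435 * 55.3 = 24.06 kW

24.06


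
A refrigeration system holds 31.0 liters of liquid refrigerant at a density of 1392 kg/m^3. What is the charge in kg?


Charge = V * rho / 1000
Charge = 31.0 * 1392 / 1000
Charge = 43.15 kg

43.15


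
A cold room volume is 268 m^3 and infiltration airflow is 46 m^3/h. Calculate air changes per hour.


ACH = flow / volume
ACH = 46 / 268
ACH = 0.172

0.172


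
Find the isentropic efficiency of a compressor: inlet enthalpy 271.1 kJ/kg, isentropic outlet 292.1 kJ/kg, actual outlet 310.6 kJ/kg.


dh_ideal = 292.1 - 271.1 = 21.0 kJ/kg
dh_actual = 310.6 - 271.1 = 39.5 kJ/kg
eta_s = dh_ideal / dh_actual = 21.0 / 39.5
eta_s = 0.5316

0.5316


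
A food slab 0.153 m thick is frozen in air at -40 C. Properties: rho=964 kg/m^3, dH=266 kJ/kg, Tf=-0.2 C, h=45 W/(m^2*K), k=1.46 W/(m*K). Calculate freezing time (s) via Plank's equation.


dT = -0.2 - (-40) = 39.8 K
term1 = a/(2h) = 0.153/(2*45) = 0.0017
term2 = a^2/(8k) = 0.153^2/(8*1.46) = 0.002004195205
t = rho*dH*1000/dT * (term1 + term2)
t = 964*266*1000/39.8 * (0.0017 + 0.002004195205)
t = 23865 s

23865


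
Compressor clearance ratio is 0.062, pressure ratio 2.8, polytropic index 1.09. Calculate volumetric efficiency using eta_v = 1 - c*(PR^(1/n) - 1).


PR^(1/n) = 2.8^(1/1.09) = 2.57179724
eta_v = 1 - 0.062 * (2.57179724 - 1)
eta_v = 0.9025

0.9025


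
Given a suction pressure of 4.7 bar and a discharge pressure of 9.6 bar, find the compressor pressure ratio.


PR = P_high / P_low
PR = 9.6 / 4.7
PR = 2.043

2.043


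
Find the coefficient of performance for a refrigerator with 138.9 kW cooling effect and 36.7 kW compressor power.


COP = Q_evap / W
COP = 138.9 / 36.7
COP = 3.785

3.785


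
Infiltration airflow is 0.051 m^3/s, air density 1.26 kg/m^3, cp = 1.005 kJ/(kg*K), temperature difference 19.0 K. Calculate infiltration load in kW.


Q = V_dot * rho * cp * dT
Q = 0.051 * 1.26 * 1.005 * 19.0
Q = 1.227 kW

1.227


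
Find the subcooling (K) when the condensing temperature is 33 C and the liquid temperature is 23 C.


Subcooling = T_cond - T_liquid
Subcooling = 33 - 23
Subcooling = 10 K

10


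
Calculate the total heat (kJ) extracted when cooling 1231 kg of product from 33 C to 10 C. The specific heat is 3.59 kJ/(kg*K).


dT = 33 - (10) = 23 K
Q = m * cp * dT = 1231 * 3.59 * 23
Q = 101644 kJ

101644


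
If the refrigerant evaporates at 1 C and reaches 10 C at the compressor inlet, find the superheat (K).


Superheat = T_suction - T_evap
Superheat = 10 - (1)
Superheat = 9 K

9


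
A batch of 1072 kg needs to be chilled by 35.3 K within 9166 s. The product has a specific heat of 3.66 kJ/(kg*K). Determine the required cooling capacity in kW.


Q = m * cp * dT / t
Q = 1072 * 3.66 * 35.3 / 9166
Q = 15.11 kW

15.11


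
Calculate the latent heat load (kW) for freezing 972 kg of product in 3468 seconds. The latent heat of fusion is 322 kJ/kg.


Q_lat = m * h_fg / t
Q_lat = 972 * 322 / 3468
Q_lat = 90.25 kW

90.25


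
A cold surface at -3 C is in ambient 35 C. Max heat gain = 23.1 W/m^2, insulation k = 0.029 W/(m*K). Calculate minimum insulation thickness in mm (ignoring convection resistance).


dT = 35 - (-3) = 38 K
thickness = k * dT / q_max * 1000
thickness = 0.029 * 38 / 23.1 * 1000
thickness = 47.7 mm

47.7


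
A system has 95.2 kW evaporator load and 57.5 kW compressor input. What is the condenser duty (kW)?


Q_cond = Q_evap + W
Q_cond = 95.2 + 57.5
Q_cond = 152.7 kW

152.7


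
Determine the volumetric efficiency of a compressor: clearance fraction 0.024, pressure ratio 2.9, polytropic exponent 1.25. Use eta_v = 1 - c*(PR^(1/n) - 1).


PR^(1/n) = 2.9^(1/1.25) = 2.34378839
eta_v = 1 - 0.024 * (2.34378839 - 1)
eta_v = 0.9677

0.9677


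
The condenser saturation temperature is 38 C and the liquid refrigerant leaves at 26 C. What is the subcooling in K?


Subcooling = T_cond - T_liquid
Subcooling = 38 - 26
Subcooling = 12 K

12


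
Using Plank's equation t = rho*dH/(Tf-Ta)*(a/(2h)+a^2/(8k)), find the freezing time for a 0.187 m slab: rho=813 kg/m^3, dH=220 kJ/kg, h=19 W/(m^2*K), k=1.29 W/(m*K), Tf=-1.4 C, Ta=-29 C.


dT = -1.4 - (-29) = 27.6 K
term1 = a/(2h) = 0.187/(2*19) = 0.004921052632
term2 = a^2/(8k) = 0.187^2/(8*1.29) = 0.003388468992
t = rho*dH*1000/dT * (term1 + term2)
t = 813*220*1000/27.6 * (0.004921052632 + 0.003388468992)
t = 53849 s

53849


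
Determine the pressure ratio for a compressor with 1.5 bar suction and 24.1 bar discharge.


PR = P_high / P_low
PR = 24.1 / 1.5
PR = 16.067

16.067


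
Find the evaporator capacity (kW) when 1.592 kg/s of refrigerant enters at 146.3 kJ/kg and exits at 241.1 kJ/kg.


dh = 241.1 - 146.3 = 94.8 kJ/kg
Q_evap = m_dot * dh = 1.592 * 94.8
Q_evap = 150.92 kW

150.92


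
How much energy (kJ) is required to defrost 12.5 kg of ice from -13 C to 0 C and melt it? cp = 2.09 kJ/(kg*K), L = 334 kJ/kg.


Sensible heat = cp * dT = 2.09 * 13 = 27.17 kJ/kg
Total per kg = 27.17 + 334 = 361.17 kJ/kg
Q = m * total = 12.5 * 361.17
Q = 4514.6 kJ

4514.6


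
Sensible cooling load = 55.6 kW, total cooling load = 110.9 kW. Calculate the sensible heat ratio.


SHR = Q_sensible / Q_total
SHR = 55.6 / 110.9
SHR = 0.501

0.501


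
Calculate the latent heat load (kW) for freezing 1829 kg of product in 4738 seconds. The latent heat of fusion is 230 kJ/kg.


Q_lat = m * h_fg / t
Q_lat = 1829 * 230 / 4738
Q_lat = 88.79 kW

88.79


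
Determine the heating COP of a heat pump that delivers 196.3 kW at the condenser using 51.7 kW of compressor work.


COP_hp = Q_cond / W
COP_hp = 196.3 / 51.7
COP_hp = 3.797

3.797


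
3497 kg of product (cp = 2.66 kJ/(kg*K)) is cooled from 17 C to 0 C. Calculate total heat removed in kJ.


dT = 17 - (0) = 17 K
Q = m * cp * dT = 3497 * 2.66 * 17
Q = 158134 kJ

158134


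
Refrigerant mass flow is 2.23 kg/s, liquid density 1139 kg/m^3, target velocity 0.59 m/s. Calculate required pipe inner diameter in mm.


A = m_dot / (rho * v) = 2.23 / (1139 * 0.59) = 0.003318403 m^2
d = sqrt(4*A/pi) * 1000
d = 65.0 mm

65.0


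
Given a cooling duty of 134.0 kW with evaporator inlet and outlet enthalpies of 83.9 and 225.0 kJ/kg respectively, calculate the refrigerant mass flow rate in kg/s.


dh = 225.0 - 83.9 = 141.1 kJ/kg
m_dot = Q / dh = 134.0 / 141.1 = 0.9497 kg/s

0.9497


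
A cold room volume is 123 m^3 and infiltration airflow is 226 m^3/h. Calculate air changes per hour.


ACH = flow / volume
ACH = 226 / 123
ACH = 1.837

1.837


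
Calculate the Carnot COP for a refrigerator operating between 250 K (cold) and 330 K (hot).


dT = 330 - 250 = 80 K
COP_carnot = T_cold / dT = 250 / 80
COP_carnot = 3.125

3.125


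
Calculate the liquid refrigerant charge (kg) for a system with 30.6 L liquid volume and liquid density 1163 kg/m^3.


Charge = V * rho / 1000
Charge = 30.6 * 1163 / 1000
Charge = 35.59 kg

35.59


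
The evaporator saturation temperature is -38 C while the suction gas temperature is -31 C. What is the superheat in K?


Superheat = T_suction - T_evap
Superheat = -31 - (-38)
Superheat = 7 K

7


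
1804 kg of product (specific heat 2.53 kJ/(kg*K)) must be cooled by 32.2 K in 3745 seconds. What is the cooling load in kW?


Q = m * cp * dT / t
Q = 1804 * 2.53 * 32.2 / 3745
Q = 39.243 kW

39.243


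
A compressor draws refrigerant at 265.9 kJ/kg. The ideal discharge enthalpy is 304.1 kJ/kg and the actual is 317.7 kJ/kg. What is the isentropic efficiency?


dh_ideal = 304.1 - 265.9 = 38.2 kJ/kg
dh_actual = 317.7 - 265.9 = 51.8 kJ/kg
eta_s = dh_ideal / dh_actual = 38.2 / 51.8
eta_s = 0.7375

0.7375


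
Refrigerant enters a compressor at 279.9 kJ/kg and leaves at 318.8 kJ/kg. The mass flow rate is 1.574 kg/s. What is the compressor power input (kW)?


dh = 318.8 - 279.9 = 38.9 kJ/kg
W = m_dot * dh = 1.574 * 38.9 = 61.23 kW

61.23


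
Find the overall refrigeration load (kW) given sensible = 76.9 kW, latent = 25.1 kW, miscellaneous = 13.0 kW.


Q_total = Q_s + Q_l + Q_misc
Q_total = 76.9 + 25.1 + 13.0
Q_total = 115.0 kW

115.0


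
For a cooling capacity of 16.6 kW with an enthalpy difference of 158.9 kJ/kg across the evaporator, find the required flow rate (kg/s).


m_dot = Q / dh
m_dot = 16.6 / 158.9
m_dot = 0.1045 kg/s

0.1045


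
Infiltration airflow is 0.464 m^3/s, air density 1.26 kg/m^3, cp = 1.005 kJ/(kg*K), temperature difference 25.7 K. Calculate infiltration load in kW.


Q = V_dot * rho * cp * dT
Q = 0.464 * 1.26 * 1.005 * 25.7
Q = 15.1 kW

15.1


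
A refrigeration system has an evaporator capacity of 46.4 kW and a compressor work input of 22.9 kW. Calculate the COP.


COP = Q_evap / W
COP = 46.4 / 22.9
COP = 2.026

2.026


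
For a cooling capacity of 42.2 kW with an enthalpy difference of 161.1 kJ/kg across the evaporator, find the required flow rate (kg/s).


m_dot = Q / dh
m_dot = 42.2 / 161.1
m_dot = 0.2619 kg/s

0.2619


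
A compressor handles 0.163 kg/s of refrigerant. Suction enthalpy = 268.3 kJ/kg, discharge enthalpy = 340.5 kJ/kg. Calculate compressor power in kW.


dh = 340.5 - 268.3 = 72.2 kJ/kg
W = m_dot * dh = 0.163 * 72.2 = 11.77 kW

11.77


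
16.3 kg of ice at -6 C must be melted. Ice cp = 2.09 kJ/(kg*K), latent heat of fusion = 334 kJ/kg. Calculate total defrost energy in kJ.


Sensible heat = cp * dT = 2.09 * 6 = 12.54 kJ/kg
Total per kg = 12.54 + 334 = 346.54 kJ/kg
Q = m * total = 16.3 * 346.54
Q = 5648.6 kJ

5648.6


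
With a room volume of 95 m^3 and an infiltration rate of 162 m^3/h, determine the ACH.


ACH = flow / volume
ACH = 162 / 95
ACH = 1.705

1.705


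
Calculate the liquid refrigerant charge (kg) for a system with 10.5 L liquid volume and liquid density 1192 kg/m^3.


Charge = V * rho / 1000
Charge = 10.5 * 1192 / 1000
Charge = 12.52 kg

12.52


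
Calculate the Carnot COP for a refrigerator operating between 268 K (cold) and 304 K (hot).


dT = 304 - 268 = 36 K
COP_carnot = T_cold / dT = 268 / 36
COP_carnot = 7.444

7.444


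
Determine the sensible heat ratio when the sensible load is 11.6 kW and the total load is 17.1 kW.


SHR = Q_sensible / Q_total
SHR = 11.6 / 17.1
SHR = 0.678

0.678


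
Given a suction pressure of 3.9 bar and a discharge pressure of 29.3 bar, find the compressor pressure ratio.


PR = P_high / P_low
PR = 29.3 / 3.9
PR = 7.513

7.513


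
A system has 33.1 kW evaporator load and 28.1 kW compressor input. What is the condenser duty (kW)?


Q_cond = Q_evap + W
Q_cond = 33.1 + 28.1
Q_cond = 61.2 kW

61.2


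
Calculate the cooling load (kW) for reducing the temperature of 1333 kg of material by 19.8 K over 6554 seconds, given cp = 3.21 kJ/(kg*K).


Q = m * cp * dT / t
Q = 1333 * 3.21 * 19.8 / 6554
Q = 12.927 kW

12.927


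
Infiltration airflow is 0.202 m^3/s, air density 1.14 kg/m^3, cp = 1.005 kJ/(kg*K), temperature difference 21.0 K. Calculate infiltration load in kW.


Q = V_dot * rho * cp * dT
Q = 0.202 * 1.14 * 1.005 * 21.0
Q = 4.86 kW

4.86


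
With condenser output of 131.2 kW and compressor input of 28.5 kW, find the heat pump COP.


COP_hp = Q_cond / W
COP_hp = 131.2 / 28.5
COP_hp = 4.604

4.604


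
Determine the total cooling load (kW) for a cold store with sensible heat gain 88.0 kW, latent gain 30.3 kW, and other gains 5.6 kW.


Q_total = Q_s + Q_l + Q_misc
Q_total = 88.0 + 30.3 + 5.6
Q_total = 123.9 kW

123.9


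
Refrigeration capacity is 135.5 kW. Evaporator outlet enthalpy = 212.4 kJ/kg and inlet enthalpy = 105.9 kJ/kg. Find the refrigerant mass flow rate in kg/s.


dh = 212.4 - 105.9 = 106.5 kJ/kg
m_dot = Q / dh = 135.5 / 106.5 = 1.2723 kg/s

1.2723


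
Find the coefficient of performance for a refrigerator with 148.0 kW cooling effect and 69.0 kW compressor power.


COP = Q_evap / W
COP = 148.0 / 69.0
COP = 2.145

2.145


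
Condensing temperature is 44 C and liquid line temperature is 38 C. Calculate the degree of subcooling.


Subcooling = T_cond - T_liquid
Subcooling = 44 - 38
Subcooling = 6 K

6


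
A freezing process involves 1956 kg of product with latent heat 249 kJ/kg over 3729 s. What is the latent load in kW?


Q_lat = m * h_fg / t
Q_lat = 1956 * 249 / 3729
Q_lat = 130.61 kW

130.61


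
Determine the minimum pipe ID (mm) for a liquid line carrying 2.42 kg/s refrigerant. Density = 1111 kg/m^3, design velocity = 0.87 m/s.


A = m_dot / (rho * v) = 2.42 / (1111 * 0.87) = 0.002503698646 m^2
d = sqrt(4*A/pi) * 1000
d = 56.5 mm

56.5


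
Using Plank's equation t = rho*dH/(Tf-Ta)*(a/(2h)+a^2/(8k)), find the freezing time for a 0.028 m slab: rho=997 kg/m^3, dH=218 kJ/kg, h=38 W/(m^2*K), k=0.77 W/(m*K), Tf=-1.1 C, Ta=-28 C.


dT = -1.1 - (-28) = 26.9 K
term1 = a/(2h) = 0.028/(2*38) = 0.0003684210526
term2 = a^2/(8k) = 0.028^2/(8*0.77) = 0.0001272727273
t = rho*dH*1000/dT * (term1 + term2)
t = 997*218*1000/26.9 * (0.0003684210526 + 0.0001272727273)
t = 4005 s

4005


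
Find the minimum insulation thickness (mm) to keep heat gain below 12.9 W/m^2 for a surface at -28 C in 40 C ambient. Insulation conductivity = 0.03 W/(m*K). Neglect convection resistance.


dT = 40 - (-28) = 68 K
thickness = k * dT / q_max * 1000
thickness = 0.03 * 68 / 12.9 * 1000
thickness = 158.1 mm

158.1


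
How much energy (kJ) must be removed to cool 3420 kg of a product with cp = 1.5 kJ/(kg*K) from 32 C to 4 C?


dT = 32 - (4) = 28 K
Q = m * cp * dT = 3420 * 1.5 * 28
Q = 143640 kJ

143640


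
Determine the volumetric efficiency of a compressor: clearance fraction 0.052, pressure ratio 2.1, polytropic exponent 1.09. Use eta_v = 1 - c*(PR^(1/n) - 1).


PR^(1/n) = 2.1^(1/1.09) = 1.97521344
eta_v = 1 - 0.052 * (1.97521344 - 1)
eta_v = 0.9493

0.9493


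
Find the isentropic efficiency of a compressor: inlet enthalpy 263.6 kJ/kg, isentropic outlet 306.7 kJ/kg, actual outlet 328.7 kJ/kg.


dh_ideal = 306.7 - 263.6 = 43.1 kJ/kg
dh_actual = 328.7 - 263.6 = 65.1 kJ/kg
eta_s = dh_ideal / dh_actual = 43.1 / 65.1
eta_s = 0.6621

0.6621


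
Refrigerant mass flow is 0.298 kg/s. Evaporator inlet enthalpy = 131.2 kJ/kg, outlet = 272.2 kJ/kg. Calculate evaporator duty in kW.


dh = 272.2 - 131.2 = 141.0 kJ/kg
Q_evap = m_dot * dh = 0.298 * 141.0
Q_evap = 42.02 kW

42.02


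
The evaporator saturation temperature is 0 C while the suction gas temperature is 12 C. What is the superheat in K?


Superheat = T_suction - T_evap
Superheat = 12 - (0)
Superheat = 12 K

12


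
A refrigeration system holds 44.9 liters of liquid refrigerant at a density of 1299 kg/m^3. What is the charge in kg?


Charge = V * rho / 1000
Charge = 44.9 * 1299 / 1000
Charge = 58.33 kg

58.33


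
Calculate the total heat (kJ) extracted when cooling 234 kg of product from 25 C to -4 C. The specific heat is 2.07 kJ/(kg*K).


dT = 25 - (-4) = 29 K
Q = m * cp * dT = 234 * 2.07 * 29
Q = 14047 kJ

14047


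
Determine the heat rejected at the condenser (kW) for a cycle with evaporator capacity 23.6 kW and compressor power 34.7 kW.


Q_cond = Q_evap + W
Q_cond = 23.6 + 34.7
Q_cond = 58.3 kW

58.3


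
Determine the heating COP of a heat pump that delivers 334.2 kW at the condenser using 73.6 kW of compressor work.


COP_hp = Q_cond / W
COP_hp = 334.2 / 73.6
COP_hp = 4.541

4.541


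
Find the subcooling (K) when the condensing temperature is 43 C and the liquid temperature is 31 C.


Subcooling = T_cond - T_liquid
Subcooling = 43 - 31
Subcooling = 12 K

12


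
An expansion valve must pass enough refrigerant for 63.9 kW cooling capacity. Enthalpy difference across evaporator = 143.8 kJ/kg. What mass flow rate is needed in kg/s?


m_dot = Q / dh
m_dot = 63.9 / 143.8
m_dot = 0.4444 kg/s

0.4444


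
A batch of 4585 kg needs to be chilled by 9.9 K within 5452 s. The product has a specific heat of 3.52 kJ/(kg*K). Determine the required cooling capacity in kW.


Q = m * cp * dT / t
Q = 4585 * 3.52 * 9.9 / 5452
Q = 29.306 kW

29.306


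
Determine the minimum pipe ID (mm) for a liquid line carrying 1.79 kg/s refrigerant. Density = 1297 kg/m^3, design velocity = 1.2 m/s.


A = m_dot / (rho * v) = 1.79 / (1297 * 1.2) = 0.001150089951 m^2
d = sqrt(4*A/pi) * 1000
d = 38.3 mm

38.3


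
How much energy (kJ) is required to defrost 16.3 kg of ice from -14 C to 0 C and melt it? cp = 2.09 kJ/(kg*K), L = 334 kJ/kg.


Sensible heat = cp * dT = 2.09 * 14 = 29.26 kJ/kg
Total per kg = 29.26 + 334 = 363.26 kJ/kg
Q = m * total = 16.3 * 363.26
Q = 5921.1 kJ

5921.1


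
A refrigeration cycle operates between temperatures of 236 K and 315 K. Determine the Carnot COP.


dT = 315 - 236 = 79 K
COP_carnot = T_cold / dT = 236 / 79
COP_carnot = 2.987

2.987


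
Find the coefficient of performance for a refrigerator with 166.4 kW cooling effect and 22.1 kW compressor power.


COP = Q_evap / W
COP = 166.4 / 22.1
COP = 7.529

7.529


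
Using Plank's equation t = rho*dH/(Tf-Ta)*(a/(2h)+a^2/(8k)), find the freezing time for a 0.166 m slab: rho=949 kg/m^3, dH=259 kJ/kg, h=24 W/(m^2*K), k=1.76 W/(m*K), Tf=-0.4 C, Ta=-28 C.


dT = -0.4 - (-28) = 27.6 K
term1 = a/(2h) = 0.166/(2*24) = 0.003458333333
term2 = a^2/(8k) = 0.166^2/(8*1.76) = 0.001957102273
t = rho*dH*1000/dT * (term1 + term2)
t = 949*259*1000/27.6 * (0.003458333333 + 0.001957102273)
t = 48227 s

48227


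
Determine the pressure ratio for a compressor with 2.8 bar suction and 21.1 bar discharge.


PR = P_high / P_low
PR = 21.1 / 2.8
PR = 7.536

7.536


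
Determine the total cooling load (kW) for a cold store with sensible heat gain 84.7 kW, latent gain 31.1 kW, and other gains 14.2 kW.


Q_total = Q_s + Q_l + Q_misc
Q_total = 84.7 + 31.1 + 14.2
Q_total = 130.0 kW

130.0


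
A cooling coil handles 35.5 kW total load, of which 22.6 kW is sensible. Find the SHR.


SHR = Q_sensible / Q_total
SHR = 22.6 / 35.5
SHR = 0.637

0.637


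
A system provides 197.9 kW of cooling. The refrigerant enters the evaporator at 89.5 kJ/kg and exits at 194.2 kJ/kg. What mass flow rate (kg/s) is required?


dh = 194.2 - 89.5 = 104.7 kJ/kg
m_dot = Q / dh = 197.9 / 104.7 = 1.8902 kg/s

1.8902


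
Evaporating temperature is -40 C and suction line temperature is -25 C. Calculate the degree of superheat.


Superheat = T_suction - T_evap
Superheat = -25 - (-40)
Superheat = 15 K

15


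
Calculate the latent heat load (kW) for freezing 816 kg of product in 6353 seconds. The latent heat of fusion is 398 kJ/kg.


Q_lat = m * h_fg / t
Q_lat = 816 * 398 / 6353
Q_lat = 51.12 kW

51.12


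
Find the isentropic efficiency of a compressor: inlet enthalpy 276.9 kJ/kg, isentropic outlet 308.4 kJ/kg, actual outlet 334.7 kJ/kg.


dh_ideal = 308.4 - 276.9 = 31.5 kJ/kg
dh_actual = 334.7 - 276.9 = 57.8 kJ/kg
eta_s = dh_ideal / dh_actual = 31.5 / 57.8
eta_s = 0.545

0.545


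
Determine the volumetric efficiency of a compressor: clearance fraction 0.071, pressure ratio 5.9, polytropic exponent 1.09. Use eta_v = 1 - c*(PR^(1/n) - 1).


PR^(1/n) = 5.9^(1/1.09) = 5.09569799
eta_v = 1 - 0.071 * (5.09569799 - 1)
eta_v = 0.7092

0.7092


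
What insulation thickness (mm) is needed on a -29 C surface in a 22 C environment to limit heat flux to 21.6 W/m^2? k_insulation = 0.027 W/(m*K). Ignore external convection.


dT = 22 - (-29) = 51 K
thickness = k * dT / q_max * 1000
thickness = 0.027 * 51 / 21.6 * 1000
thickness = 63.8 mm

63.8


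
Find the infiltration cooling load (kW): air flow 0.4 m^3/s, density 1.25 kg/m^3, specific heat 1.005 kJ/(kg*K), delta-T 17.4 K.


Q = V_dot * rho * cp * dT
Q = 0.4 * 1.25 * 1.005 * 17.4
Q = 8.744 kW

8.744


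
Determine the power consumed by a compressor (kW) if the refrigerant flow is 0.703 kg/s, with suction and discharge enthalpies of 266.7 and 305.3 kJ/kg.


dh = 305.3 - 266.7 = 38.6 kJ/kg
W = m_dot * dh = 0.703 * 38.6 = 27.14 kW

27.14


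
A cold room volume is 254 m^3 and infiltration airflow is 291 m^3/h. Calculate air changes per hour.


ACH = flow / volume
ACH = 291 / 254
ACH = 1.146

1.146


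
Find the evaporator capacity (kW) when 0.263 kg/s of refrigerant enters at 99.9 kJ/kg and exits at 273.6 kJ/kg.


dh = 273.6 - 99.9 = 173.7 kJ/kg
Q_evap = m_dot * dh = 0.263 * 173.7
Q_evap = 45.68 kW

45.68


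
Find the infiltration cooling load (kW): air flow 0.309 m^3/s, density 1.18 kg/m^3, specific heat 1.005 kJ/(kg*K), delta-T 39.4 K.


Q = V_dot * rho * cp * dT
Q = 0.309 * 1.18 * 1.005 * 39.4
Q = 14.438 kW

14.438


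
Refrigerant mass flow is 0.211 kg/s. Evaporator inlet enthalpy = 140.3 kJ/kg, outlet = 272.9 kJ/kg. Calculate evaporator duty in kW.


dh = 272.9 - 140.3 = 132.6 kJ/kg
Q_evap = m_dot * dh = 0.211 * 132.6
Q_evap = 27.98 kW

27.98


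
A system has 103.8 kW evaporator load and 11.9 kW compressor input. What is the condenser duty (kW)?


Q_cond = Q_evap + W
Q_cond = 103.8 + 11.9
Q_cond = 115.7 kW

115.7


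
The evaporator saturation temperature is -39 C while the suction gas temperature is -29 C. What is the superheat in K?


Superheat = T_suction - T_evap
Superheat = -29 - (-39)
Superheat = 10 K

10


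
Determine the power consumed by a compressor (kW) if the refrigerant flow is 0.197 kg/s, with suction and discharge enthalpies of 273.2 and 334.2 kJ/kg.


dh = 334.2 - 273.2 = 61.0 kJ/kg
W = m_dot * dh = 0.197 * 61.0 = 12.02 kW

12.02


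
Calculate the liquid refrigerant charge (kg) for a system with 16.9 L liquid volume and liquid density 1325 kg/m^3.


Charge = V * rho / 1000
Charge = 16.9 * 1325 / 1000
Charge = 22.39 kg

22.39


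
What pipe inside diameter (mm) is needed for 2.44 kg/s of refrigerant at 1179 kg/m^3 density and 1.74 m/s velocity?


A = m_dot / (rho * v) = 2.44 / (1179 * 1.74) = 0.00118939682 m^2
d = sqrt(4*A/pi) * 1000
d = 38.9 mm

38.9


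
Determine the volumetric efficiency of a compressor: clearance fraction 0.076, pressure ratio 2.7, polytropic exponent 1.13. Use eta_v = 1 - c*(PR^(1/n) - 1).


PR^(1/n) = 2.7^(1/1.13) = 2.40845116
eta_v = 1 - 0.076 * (2.40845116 - 1)
eta_v = 0.893

0.893


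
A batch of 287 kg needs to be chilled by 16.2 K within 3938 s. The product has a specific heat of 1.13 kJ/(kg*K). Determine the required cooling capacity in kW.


Q = m * cp * dT / t
Q = 287 * 1.13 * 16.2 / 3938
Q = 1.334 kW

1.334


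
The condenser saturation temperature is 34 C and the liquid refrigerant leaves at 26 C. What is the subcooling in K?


Subcooling = T_cond - T_liquid
Subcooling = 34 - 26
Subcooling = 8 K

8


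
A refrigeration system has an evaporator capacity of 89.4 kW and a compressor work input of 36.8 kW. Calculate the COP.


COP = Q_evap / W
COP = 89.4 / 36.8
COP = 2.429

2.429


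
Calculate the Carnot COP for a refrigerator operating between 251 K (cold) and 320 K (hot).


dT = 320 - 251 = 69 K
COP_carnot = T_cold / dT = 251 / 69
COP_carnot = 3.638

3.638


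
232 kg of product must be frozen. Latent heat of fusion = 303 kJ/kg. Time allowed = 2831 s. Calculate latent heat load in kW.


Q_lat = m * h_fg / t
Q_lat = 232 * 303 / 2831
Q_lat = 24.83 kW

24.83


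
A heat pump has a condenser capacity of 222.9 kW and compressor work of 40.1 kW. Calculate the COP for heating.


COP_hp = Q_cond / W
COP_hp = 222.9 / 40.1
COP_hp = 5.559

5.559


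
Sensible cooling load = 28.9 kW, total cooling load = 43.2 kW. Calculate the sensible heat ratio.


SHR = Q_sensible / Q_total
SHR = 28.9 / 43.2
SHR = 0.669

0.669


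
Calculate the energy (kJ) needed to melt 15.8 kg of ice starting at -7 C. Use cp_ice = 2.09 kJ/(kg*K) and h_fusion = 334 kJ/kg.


Sensible heat = cp * dT = 2.09 * 7 = 14.63 kJ/kg
Total per kg = 14.63 + 334 = 348.63 kJ/kg
Q = m * total = 15.8 * 348.63
Q = 5508.4 kJ

5508.4


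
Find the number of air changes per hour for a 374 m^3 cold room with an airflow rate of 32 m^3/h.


ACH = flow / volume
ACH = 32 / 374
ACH = 0.086

0.086


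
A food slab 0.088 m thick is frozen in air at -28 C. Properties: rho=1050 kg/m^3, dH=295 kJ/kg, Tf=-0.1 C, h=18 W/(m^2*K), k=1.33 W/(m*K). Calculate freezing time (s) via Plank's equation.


dT = -0.1 - (-28) = 27.9 K
term1 = a/(2h) = 0.088/(2*18) = 0.002444444444
term2 = a^2/(8k) = 0.088^2/(8*1.33) = 0.0007278195489
t = rho*dH*1000/dT * (term1 + term2)
t = 1050*295*1000/27.9 * (0.002444444444 + 0.0007278195489)
t = 35219 s

35219


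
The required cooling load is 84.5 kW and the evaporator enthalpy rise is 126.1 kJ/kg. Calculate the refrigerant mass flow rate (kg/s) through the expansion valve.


m_dot = Q / dh
m_dot = 84.5 / 126.1
m_dot = 0.6701 kg/s

0.6701


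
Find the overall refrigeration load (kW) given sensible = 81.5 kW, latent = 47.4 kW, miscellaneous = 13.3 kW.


Q_total = Q_s + Q_l + Q_misc
Q_total = 81.5 + 47.4 + 13.3
Q_total = 142.2 kW

142.2


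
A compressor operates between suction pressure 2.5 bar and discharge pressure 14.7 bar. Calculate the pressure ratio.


PR = P_high / P_low
PR = 14.7 / 2.5
PR = 5.88

5.88


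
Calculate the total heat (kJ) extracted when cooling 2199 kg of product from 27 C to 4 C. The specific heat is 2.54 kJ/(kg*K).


dT = 27 - (4) = 23 K
Q = m * cp * dT = 2199 * 2.54 * 23
Q = 128466 kJ

128466


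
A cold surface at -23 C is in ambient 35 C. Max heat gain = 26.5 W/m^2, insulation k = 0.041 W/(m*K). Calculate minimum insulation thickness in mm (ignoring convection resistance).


dT = 35 - (-23) = 58 K
thickness = k * dT / q_max * 1000
thickness = 0.041 * 58 / 26.5 * 1000
thickness = 89.7 mm

89.7


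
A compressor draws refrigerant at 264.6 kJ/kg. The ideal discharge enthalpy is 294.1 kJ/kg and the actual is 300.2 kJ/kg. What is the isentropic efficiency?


dh_ideal = 294.1 - 264.6 = 29.5 kJ/kg
dh_actual = 300.2 - 264.6 = 35.6 kJ/kg
eta_s = dh_ideal / dh_actual = 29.5 / 35.6
eta_s = 0.8287

0.8287


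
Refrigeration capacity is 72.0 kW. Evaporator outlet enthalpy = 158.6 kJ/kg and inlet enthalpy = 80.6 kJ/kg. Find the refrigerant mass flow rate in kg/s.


dh = 158.6 - 80.6 = 78.0 kJ/kg
m_dot = Q / dh = 72.0 / 78.0 = 0.9231 kg/s

0.9231


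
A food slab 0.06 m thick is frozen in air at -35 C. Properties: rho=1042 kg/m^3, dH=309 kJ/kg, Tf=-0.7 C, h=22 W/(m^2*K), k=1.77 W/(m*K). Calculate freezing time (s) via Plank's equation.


dT = -0.7 - (-35) = 34.3 K
term1 = a/(2h) = 0.06/(2*22) = 0.001363636364
term2 = a^2/(8k) = 0.06^2/(8*1.77) = 0.0002542372881
t = rho*dH*1000/dT * (term1 + term2)
t = 1042*309*1000/34.3 * (0.001363636364 + 0.0002542372881)
t = 15187 s

15187


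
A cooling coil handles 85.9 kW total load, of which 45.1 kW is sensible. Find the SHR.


SHR = Q_sensible / Q_total
SHR = 45.1 / 85.9
SHR = 0.525

0.525


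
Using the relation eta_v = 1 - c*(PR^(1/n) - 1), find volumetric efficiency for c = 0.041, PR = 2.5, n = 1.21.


PR^(1/n) = 2.5^(1/1.21) = 2.13243617
eta_v = 1 - 0.041 * (2.13243617 - 1)
eta_v = 0.9536

0.9536


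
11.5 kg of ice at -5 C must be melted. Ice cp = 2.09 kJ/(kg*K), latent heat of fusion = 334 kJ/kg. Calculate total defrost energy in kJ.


Sensible heat = cp * dT = 2.09 * 5 = 10.45 kJ/kg
Total per kg = 10.45 + 334 = 344.45 kJ/kg
Q = m * total = 11.5 * 344.45
Q = 3961.2 kJ

3961.2


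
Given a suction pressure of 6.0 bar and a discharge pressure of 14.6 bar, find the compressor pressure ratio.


PR = P_high / P_low
PR = 14.6 / 6.0
PR = 2.433

2.433


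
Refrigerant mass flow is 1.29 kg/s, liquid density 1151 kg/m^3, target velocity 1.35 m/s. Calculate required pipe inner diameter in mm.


A = m_dot / (rho * v) = 1.29 / (1151 * 1.35) = 0.0008301959649 m^2
d = sqrt(4*A/pi) * 1000
d = 32.5 mm

32.5


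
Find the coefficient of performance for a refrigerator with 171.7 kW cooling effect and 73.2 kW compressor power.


COP = Q_evap / W
COP = 171.7 / 73.2
COP = 2.346

2.346


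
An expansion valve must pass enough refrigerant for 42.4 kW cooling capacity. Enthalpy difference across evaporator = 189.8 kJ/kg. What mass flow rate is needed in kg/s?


m_dot = Q / dh
m_dot = 42.4 / 189.8
m_dot = 0.2234 kg/s

0.2234


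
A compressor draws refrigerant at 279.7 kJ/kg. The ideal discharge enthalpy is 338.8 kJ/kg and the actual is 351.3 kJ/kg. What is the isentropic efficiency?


dh_ideal = 338.8 - 279.7 = 59.1 kJ/kg
dh_actual = 351.3 - 279.7 = 71.6 kJ/kg
eta_s = dh_ideal / dh_actual = 59.1 / 71.6
eta_s = 0.8254

0.8254


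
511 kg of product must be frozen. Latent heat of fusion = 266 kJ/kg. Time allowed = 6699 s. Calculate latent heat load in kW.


Q_lat = m * h_fg / t
Q_lat = 511 * 266 / 6699
Q_lat = 20.29 kW

20.29


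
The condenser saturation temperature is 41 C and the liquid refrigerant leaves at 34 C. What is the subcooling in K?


Subcooling = T_cond - T_liquid
Subcooling = 41 - 34
Subcooling = 7 K

7


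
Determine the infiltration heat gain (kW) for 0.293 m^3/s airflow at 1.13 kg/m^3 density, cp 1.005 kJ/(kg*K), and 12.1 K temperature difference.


Q = V_dot * rho * cp * dT
Q = 0.293 * 1.13 * 1.005 * 12.1
Q = 4.026 kW

4.026


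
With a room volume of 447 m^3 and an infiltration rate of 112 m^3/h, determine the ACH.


ACH = flow / volume
ACH = 112 / 447
ACH = 0.251

0.251


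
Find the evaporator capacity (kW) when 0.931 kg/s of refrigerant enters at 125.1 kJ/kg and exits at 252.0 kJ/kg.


dh = 252.0 - 125.1 = 126.9 kJ/kg
Q_evap = m_dot * dh = 0.931 * 126.9
Q_evap = 118.14 kW

118.14


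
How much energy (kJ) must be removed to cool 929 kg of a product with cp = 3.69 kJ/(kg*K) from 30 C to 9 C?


dT = 30 - (9) = 21 K
Q = m * cp * dT = 929 * 3.69 * 21
Q = 71988 kJ

71988


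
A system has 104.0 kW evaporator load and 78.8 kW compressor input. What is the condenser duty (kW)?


Q_cond = Q_evap + W
Q_cond = 104.0 + 78.8
Q_cond = 182.8 kW

182.8


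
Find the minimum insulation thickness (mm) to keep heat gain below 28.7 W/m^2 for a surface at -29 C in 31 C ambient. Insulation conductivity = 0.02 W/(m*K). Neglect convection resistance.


dT = 31 - (-29) = 60 K
thickness = k * dT / q_max * 1000
thickness = 0.02 * 60 / 28.7 * 1000
thickness = 41.8 mm

41.8


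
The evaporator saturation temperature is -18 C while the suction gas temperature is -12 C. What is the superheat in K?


Superheat = T_suction - T_evap
Superheat = -12 - (-18)
Superheat = 6 K

6


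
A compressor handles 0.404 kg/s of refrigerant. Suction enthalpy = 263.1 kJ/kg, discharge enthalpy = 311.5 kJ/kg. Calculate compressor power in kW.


dh = 311.5 - 263.1 = 48.4 kJ/kg
W = m_dot * dh = 0.404 * 48.4 = 19.55 kW

19.55


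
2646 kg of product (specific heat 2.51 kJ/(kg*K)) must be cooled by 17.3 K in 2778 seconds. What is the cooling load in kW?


Q = m * cp * dT / t
Q = 2646 * 2.51 * 17.3 / 2778
Q = 41.36 kW

41.36


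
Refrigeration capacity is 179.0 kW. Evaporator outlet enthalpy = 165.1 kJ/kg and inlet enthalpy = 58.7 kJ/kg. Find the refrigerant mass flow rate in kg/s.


dh = 165.1 - 58.7 = 106.4 kJ/kg
m_dot = Q / dh = 179.0 / 106.4 = 1.6823 kg/s

1.6823


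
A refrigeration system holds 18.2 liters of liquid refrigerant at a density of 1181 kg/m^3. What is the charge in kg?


Charge = V * rho / 1000
Charge = 18.2 * 1181 / 1000
Charge = 21.49 kg

21.49


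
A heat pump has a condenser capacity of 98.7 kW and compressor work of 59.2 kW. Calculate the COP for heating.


COP_hp = Q_cond / W
COP_hp = 98.7 / 59.2
COP_hp = 1.667

1.667


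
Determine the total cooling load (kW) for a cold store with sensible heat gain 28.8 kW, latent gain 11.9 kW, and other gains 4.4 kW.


Q_total = Q_s + Q_l + Q_misc
Q_total = 28.8 + 11.9 + 4.4
Q_total = 45.1 kW

45.1


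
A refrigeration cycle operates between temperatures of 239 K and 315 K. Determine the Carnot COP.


dT = 315 - 239 = 76 K
COP_carnot = T_cold / dT = 239 / 76
COP_carnot = 3.145

3.145


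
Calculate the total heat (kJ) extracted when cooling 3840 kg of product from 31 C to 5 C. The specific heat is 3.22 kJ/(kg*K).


dT = 31 - (5) = 26 K
Q = m * cp * dT = 3840 * 3.22 * 26
Q = 321485 kJ

321485


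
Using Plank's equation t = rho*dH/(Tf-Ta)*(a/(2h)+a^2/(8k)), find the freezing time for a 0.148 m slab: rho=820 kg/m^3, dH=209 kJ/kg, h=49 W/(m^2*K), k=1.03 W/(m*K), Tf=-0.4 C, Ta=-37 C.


dT = -0.4 - (-37) = 36.6 K
term1 = a/(2h) = 0.148/(2*49) = 0.001510204082
term2 = a^2/(8k) = 0.148^2/(8*1.03) = 0.002658252427
t = rho*dH*1000/dT * (term1 + term2)
t = 820*209*1000/36.6 * (0.001510204082 + 0.002658252427)
t = 19519 s

19519


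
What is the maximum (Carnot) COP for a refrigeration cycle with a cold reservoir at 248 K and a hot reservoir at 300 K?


dT = 300 - 248 = 52 K
COP_carnot = T_cold / dT = 248 / 52
COP_carnot = 4.769

4.769


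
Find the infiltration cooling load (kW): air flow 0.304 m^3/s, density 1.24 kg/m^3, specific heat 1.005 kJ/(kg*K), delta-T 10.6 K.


Q = V_dot * rho * cp * dT
Q = 0.304 * 1.24 * 1.005 * 10.6
Q = 4.016 kW

4.016


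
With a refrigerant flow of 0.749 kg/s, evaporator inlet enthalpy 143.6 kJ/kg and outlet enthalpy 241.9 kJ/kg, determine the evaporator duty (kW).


dh = 241.9 - 143.6 = 98.3 kJ/kg
Q_evap = m_dot * dh = 0.749 * 98.3
Q_evap = 73.63 kW

73.63


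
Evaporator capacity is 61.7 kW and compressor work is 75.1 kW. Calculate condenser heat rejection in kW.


Q_cond = Q_evap + W
Q_cond = 61.7 + 75.1
Q_cond = 136.8 kW

136.8


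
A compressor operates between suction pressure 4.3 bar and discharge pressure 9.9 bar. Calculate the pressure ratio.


PR = P_high / P_low
PR = 9.9 / 4.3
PR = 2.302

2.302


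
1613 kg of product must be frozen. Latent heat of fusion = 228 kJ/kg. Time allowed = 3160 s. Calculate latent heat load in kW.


Q_lat = m * h_fg / t
Q_lat = 1613 * 228 / 3160
Q_lat = 116.38 kW

116.38
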